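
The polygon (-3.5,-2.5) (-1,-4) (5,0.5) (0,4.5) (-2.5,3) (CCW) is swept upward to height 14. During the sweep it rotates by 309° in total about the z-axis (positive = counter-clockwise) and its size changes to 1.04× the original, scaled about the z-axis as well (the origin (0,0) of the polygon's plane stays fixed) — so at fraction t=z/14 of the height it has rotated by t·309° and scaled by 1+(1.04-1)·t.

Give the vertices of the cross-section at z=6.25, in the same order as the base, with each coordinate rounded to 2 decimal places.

t = z/height = 6.25/14 = 0.446429
s = 1 + (scale-1)·z/height = 1 + (1.04-1)·6.25/14 = 1.017857
θ = twist·z/height = 309°·6.25/14 = 137.9464° = 2.407619 rad
cos θ = -0.742519, sin θ = 0.669825 (intermediates below are computed at full precision and shown rounded to 5 d.p.)
v1: (-3.5,-2.5) → rotate → (4.27338,-0.48809) → ×s → (4.34969,-0.49681) → (4.35,-0.50)
v2: (-1,-4) → rotate → (3.42182,2.30025) → ×s → (3.48292,2.34133) → (3.48,2.34)
v3: (5,0.5) → rotate → (-4.04751,2.97787) → ×s → (-4.11978,3.03104) → (-4.12,3.03)
v4: (0,4.5) → rotate → (-3.01421,-3.34133) → ×s → (-3.06804,-3.40100) → (-3.07,-3.40)
v5: (-2.5,3) → rotate → (-0.15318,-3.90212) → ×s → (-0.15591,-3.97180) → (-0.16,-3.97)

Cross-section at z=6.25: (4.35,-0.50) (3.48,2.34) (-4.12,3.03) (-3.07,-3.40) (-0.16,-3.97)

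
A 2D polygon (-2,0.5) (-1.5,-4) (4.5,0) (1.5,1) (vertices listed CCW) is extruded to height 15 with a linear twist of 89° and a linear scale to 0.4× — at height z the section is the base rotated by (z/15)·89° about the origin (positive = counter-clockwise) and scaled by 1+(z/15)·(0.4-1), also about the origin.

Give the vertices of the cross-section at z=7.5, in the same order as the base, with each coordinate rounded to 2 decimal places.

t = z/height = 7.5/15 = 0.5
s = 1 + (scale-1)·z/height = 1 + (0.4-1)·7.5/15 = 0.700000
θ = twist·z/height = 89°·7.5/15 = 44.5000° = 0.776672 rad
cos θ = 0.713250, sin θ = 0.700909 (intermediates below are computed at full precision and shown rounded to 5 d.p.)
v1: (-2,0.5) → rotate → (-1.77696,-1.04519) → ×s → (-1.24387,-0.73164) → (-1.24,-0.73)
v2: (-1.5,-4) → rotate → (1.73376,-3.90437) → ×s → (1.21363,-2.73306) → (1.21,-2.73)
v3: (4.5,0) → rotate → (3.20963,3.15409) → ×s → (2.24674,2.20786) → (2.25,2.21)
v4: (1.5,1) → rotate → (0.36897,1.76461) → ×s → (0.25828,1.23523) → (0.26,1.24)

Cross-section at z=7.5: (-1.24,-0.73) (1.21,-2.73) (2.25,2.21) (0.26,1.24)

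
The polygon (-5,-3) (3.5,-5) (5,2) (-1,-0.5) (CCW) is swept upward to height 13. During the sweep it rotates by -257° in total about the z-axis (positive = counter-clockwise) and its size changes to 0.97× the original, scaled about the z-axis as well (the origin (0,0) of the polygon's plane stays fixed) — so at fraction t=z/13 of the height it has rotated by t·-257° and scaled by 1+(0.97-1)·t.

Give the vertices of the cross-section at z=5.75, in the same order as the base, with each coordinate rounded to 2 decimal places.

Cross-section at z=5.75: (-0.73,5.71) (-5.91,-1.18) (-0.17,-5.31) (-0.06,1.10)

t = z/height = 5.75/13 = 0.442308
s = 1 + (scale-1)·z/height = 1 + (0.97-1)·5.75/13 = 0.986731
θ = twist·z/height = -257°·5.75/13 = -113.6731° = -1.983969 rad
cos θ = -0.401517, sin θ = -0.915851 (intermediates below are computed at full precision and shown rounded to 5 d.p.)
v1: (-5,-3) → rotate → (-0.73997,5.78381) → ×s → (-0.73015,5.70706) → (-0.73,5.71)
v2: (3.5,-5) → rotate → (-5.98457,-1.19789) → ×s → (-5.90516,-1.18200) → (-5.91,-1.18)
v3: (5,2) → rotate → (-0.17588,-5.38229) → ×s → (-0.17355,-5.31087) → (-0.17,-5.31)
v4: (-1,-0.5) → rotate → (-0.05641,1.11661) → ×s → (-0.05566,1.10179) → (-0.06,1.10)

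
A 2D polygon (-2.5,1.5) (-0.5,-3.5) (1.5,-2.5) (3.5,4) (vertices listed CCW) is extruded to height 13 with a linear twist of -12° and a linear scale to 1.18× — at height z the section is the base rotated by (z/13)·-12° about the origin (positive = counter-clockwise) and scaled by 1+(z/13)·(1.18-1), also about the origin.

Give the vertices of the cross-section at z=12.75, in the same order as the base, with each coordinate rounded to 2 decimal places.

Cross-section at z=12.75: (-2.52,2.33) (-1.42,-3.91) (1.13,-3.24) (4.99,3.77)

t = z/height = 12.75/13 = 0.980769
s = 1 + (scale-1)·z/height = 1 + (1.18-1)·12.75/13 = 1.176538
θ = twist·z/height = -12°·12.75/13 = -11.7692° = -0.205412 rad
cos θ = 0.978977, sin θ = -0.203970 (intermediates below are computed at full precision and shown rounded to 5 d.p.)
v1: (-2.5,1.5) → rotate → (-2.14149,1.97839) → ×s → (-2.51954,2.32765) → (-2.52,2.33)
v2: (-0.5,-3.5) → rotate → (-1.20338,-3.32443) → ×s → (-1.41583,-3.91133) → (-1.42,-3.91)
v3: (1.5,-2.5) → rotate → (0.95854,-2.75340) → ×s → (1.12776,-3.23948) → (1.13,-3.24)
v4: (3.5,4) → rotate → (4.24230,3.20201) → ×s → (4.99123,3.76729) → (4.99,3.77)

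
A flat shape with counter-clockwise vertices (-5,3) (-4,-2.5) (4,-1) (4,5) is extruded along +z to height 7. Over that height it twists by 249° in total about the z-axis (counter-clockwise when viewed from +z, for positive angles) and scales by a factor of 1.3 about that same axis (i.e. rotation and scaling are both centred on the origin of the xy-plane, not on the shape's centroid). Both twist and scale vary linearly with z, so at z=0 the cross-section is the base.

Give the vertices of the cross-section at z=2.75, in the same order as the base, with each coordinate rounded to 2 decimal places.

Cross-section at z=2.75: (-2.56,-5.99) (3.38,-4.05) (0.50,4.58) (-6.15,3.67)

t = z/height = 2.75/7 = 0.392857
s = 1 + (scale-1)·z/height = 1 + (1.3-1)·2.75/7 = 1.117857
θ = twist·z/height = 249°·2.75/7 = 97.8214° = 1.707306 rad
cos θ = -0.136086, sin θ = 0.990697 (intermediates below are computed at full precision and shown rounded to 5 d.p.)
v1: (-5,3) → rotate → (-2.29166,-5.36174) → ×s → (-2.56175,-5.99366) → (-2.56,-5.99)
v2: (-4,-2.5) → rotate → (3.02109,-3.62257) → ×s → (3.37714,-4.04952) → (3.38,-4.05)
v3: (4,-1) → rotate → (0.44635,4.09887) → ×s → (0.49896,4.58196) → (0.50,4.58)
v4: (4,5) → rotate → (-5.49783,3.28236) → ×s → (-6.14579,3.66921) → (-6.15,3.67)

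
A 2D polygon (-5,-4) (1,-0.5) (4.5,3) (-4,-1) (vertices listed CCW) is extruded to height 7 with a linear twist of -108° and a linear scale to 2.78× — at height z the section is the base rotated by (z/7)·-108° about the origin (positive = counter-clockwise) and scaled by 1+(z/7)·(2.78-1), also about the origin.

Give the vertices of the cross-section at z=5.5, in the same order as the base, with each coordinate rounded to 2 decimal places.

Cross-section at z=5.5: (-10.63,11.08) (-0.98,-2.50) (8.13,-10.11) (-3.25,9.34)

t = z/height = 5.5/7 = 0.785714
s = 1 + (scale-1)·z/height = 1 + (2.78-1)·5.5/7 = 2.398571
θ = twist·z/height = -108°·5.5/7 = -84.8571° = -1.481037 rad
cos θ = 0.089639, sin θ = -0.995974 (intermediates below are computed at full precision and shown rounded to 5 d.p.)
v1: (-5,-4) → rotate → (-4.43209,4.62131) → ×s → (-10.63069,11.08455) → (-10.63,11.08)
v2: (1,-0.5) → rotate → (-0.40835,-1.04079) → ×s → (-0.97945,-2.49642) → (-0.98,-2.50)
v3: (4.5,3) → rotate → (3.39130,-4.21297) → ×s → (8.13427,-10.10510) → (8.13,-10.11)
v4: (-4,-1) → rotate → (-1.35453,3.89426) → ×s → (-3.24894,9.34066) → (-3.25,9.34)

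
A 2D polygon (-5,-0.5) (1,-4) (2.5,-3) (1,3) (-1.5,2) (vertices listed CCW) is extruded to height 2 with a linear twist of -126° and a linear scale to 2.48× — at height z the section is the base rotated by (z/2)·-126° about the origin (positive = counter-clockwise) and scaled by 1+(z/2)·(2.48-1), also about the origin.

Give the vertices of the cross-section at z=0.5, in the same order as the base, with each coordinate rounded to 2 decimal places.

t = z/height = 0.5/2 = 0.25
s = 1 + (scale-1)·z/height = 1 + (2.48-1)·0.5/2 = 1.370000
θ = twist·z/height = -126°·0.5/2 = -31.5000° = -0.549779 rad
cos θ = 0.852640, sin θ = -0.522499 (intermediates below are computed at full precision and shown rounded to 5 d.p.)
v1: (-5,-0.5) → rotate → (-4.52445,2.18617) → ×s → (-6.19850,2.99506) → (-6.20,3.00)
v2: (1,-4) → rotate → (-1.23735,-3.93306) → ×s → (-1.69518,-5.38829) → (-1.70,-5.39)
v3: (2.5,-3) → rotate → (0.56410,-3.86417) → ×s → (0.77282,-5.29391) → (0.77,-5.29)
v4: (1,3) → rotate → (2.42014,2.03542) → ×s → (3.31559,2.78853) → (3.32,2.79)
v5: (-1.5,2) → rotate → (-0.23396,2.48903) → ×s → (-0.32053,3.40997) → (-0.32,3.41)

Cross-section at z=0.5: (-6.20,3.00) (-1.70,-5.39) (0.77,-5.29) (3.32,2.79) (-0.32,3.41)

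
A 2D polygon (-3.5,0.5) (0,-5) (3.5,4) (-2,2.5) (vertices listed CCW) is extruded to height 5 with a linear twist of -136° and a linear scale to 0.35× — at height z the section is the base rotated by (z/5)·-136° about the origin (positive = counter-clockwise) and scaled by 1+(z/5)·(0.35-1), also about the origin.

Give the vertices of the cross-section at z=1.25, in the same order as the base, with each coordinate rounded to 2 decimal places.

t = z/height = 1.25/5 = 0.25
s = 1 + (scale-1)·z/height = 1 + (0.35-1)·1.25/5 = 0.837500
θ = twist·z/height = -136°·1.25/5 = -34.0000° = -0.593412 rad
cos θ = 0.829038, sin θ = -0.559193 (intermediates below are computed at full precision and shown rounded to 5 d.p.)
v1: (-3.5,0.5) → rotate → (-2.62204,2.37169) → ×s → (-2.19595,1.98629) → (-2.20,1.99)
v2: (0,-5) → rotate → (-2.79596,-4.14519) → ×s → (-2.34162,-3.47159) → (-2.34,-3.47)
v3: (3.5,4) → rotate → (5.13840,1.35898) → ×s → (4.30341,1.13814) → (4.30,1.14)
v4: (-2,2.5) → rotate → (-0.26009,3.19098) → ×s → (-0.21783,2.67245) → (-0.22,2.67)

Cross-section at z=1.25: (-2.20,1.99) (-2.34,-3.47) (4.30,1.14) (-0.22,2.67)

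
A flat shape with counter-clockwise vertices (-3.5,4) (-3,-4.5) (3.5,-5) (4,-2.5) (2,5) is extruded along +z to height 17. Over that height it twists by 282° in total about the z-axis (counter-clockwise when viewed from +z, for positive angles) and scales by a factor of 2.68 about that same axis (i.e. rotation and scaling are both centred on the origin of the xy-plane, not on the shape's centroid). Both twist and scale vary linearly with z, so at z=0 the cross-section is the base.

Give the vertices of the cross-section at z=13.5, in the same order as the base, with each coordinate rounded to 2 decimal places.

Cross-section at z=13.5: (12.36,-1.05) (-2.25,12.42) (-13.98,2.73) (-10.77,-2.28) (4.74,-11.64)

t = z/height = 13.5/17 = 0.794118
s = 1 + (scale-1)·z/height = 1 + (2.68-1)·13.5/17 = 2.334118
θ = twist·z/height = 282°·13.5/17 = 223.9412° = 3.908511 rad
cos θ = -0.720053, sin θ = -0.693919 (intermediates below are computed at full precision and shown rounded to 5 d.p.)
v1: (-3.5,4) → rotate → (5.29586,-0.45149) → ×s → (12.36117,-1.05384) → (12.36,-1.05)
v2: (-3,-4.5) → rotate → (-0.96248,5.32200) → ×s → (-2.24654,12.42216) → (-2.25,12.42)
v3: (3.5,-5) → rotate → (-5.98978,1.17154) → ×s → (-13.98085,2.73452) → (-13.98,2.73)
v4: (4,-2.5) → rotate → (-4.61501,-0.97555) → ×s → (-10.77197,-2.27704) → (-10.77,-2.28)
v5: (2,5) → rotate → (2.02949,-4.98810) → ×s → (4.73707,-11.64282) → (4.74,-11.64)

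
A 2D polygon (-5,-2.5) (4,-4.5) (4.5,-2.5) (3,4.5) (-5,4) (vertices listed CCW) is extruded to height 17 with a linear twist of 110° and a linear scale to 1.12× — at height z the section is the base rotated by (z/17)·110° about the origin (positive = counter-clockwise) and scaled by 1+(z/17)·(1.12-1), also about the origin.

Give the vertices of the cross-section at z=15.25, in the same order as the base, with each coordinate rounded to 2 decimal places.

t = z/height = 15.25/17 = 0.897059
s = 1 + (scale-1)·z/height = 1 + (1.12-1)·15.25/17 = 1.107647
θ = twist·z/height = 110°·15.25/17 = 98.6765° = 1.722229 rad
cos θ = -0.150855, sin θ = 0.988556 (intermediates below are computed at full precision and shown rounded to 5 d.p.)
v1: (-5,-2.5) → rotate → (3.22566,-4.56564) → ×s → (3.57290,-5.05712) → (3.57,-5.06)
v2: (4,-4.5) → rotate → (3.84508,4.63307) → ×s → (4.25899,5.13181) → (4.26,5.13)
v3: (4.5,-2.5) → rotate → (1.79254,4.82564) → ×s → (1.98550,5.34510) → (1.99,5.35)
v4: (3,4.5) → rotate → (-4.90107,2.28682) → ×s → (-5.42865,2.53299) → (-5.43,2.53)
v5: (-5,4) → rotate → (-3.19995,-5.54620) → ×s → (-3.54441,-6.14323) → (-3.54,-6.14)

Cross-section at z=15.25: (3.57,-5.06) (4.26,5.13) (1.99,5.35) (-5.43,2.53) (-3.54,-6.14)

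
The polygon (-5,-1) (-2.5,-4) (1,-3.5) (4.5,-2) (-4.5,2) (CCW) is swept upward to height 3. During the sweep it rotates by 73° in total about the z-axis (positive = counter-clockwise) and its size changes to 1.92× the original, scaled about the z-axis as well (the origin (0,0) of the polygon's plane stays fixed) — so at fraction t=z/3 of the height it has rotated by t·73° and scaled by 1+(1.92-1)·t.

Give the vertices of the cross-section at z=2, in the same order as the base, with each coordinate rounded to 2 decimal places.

t = z/height = 2/3 = 0.666667
s = 1 + (scale-1)·z/height = 1 + (1.92-1)·2/3 = 1.613333
θ = twist·z/height = 73°·2/3 = 48.6667° = 0.849394 rad
cos θ = 0.660439, sin θ = 0.750880 (intermediates below are computed at full precision and shown rounded to 5 d.p.)
v1: (-5,-1) → rotate → (-2.55131,-4.41484) → ×s → (-4.11612,-7.12261) → (-4.12,-7.12)
v2: (-2.5,-4) → rotate → (1.35242,-4.51895) → ×s → (2.18191,-7.29058) → (2.18,-7.29)
v3: (1,-3.5) → rotate → (3.28852,-1.56066) → ×s → (5.30548,-2.51786) → (5.31,-2.52)
v4: (4.5,-2) → rotate → (4.47373,2.05808) → ×s → (7.21762,3.32037) → (7.22,3.32)
v5: (-4.5,2) → rotate → (-4.47373,-2.05808) → ×s → (-7.21762,-3.32037) → (-7.22,-3.32)

Cross-section at z=2: (-4.12,-7.12) (2.18,-7.29) (5.31,-2.52) (7.22,3.32) (-7.22,-3.32)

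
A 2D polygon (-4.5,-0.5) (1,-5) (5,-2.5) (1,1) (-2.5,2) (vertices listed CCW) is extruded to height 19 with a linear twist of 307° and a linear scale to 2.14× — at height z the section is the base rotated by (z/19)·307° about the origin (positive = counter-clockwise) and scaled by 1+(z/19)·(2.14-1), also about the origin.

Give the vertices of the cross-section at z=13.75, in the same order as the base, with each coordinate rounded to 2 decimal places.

Cross-section at z=13.75: (5.47,6.19) (-7.48,5.54) (-9.83,-2.74) (-0.13,-2.58) (5.83,0.36)

t = z/height = 13.75/19 = 0.723684
s = 1 + (scale-1)·z/height = 1 + (2.14-1)·13.75/19 = 1.825000
θ = twist·z/height = 307°·13.75/19 = 222.1711° = 3.877616 rad
cos θ = -0.741144, sin θ = -0.671346 (intermediates below are computed at full precision and shown rounded to 5 d.p.)
v1: (-4.5,-0.5) → rotate → (2.99947,3.39163) → ×s → (5.47404,6.18972) → (5.47,6.19)
v2: (1,-5) → rotate → (-4.09788,3.03437) → ×s → (-7.47862,5.53773) → (-7.48,5.54)
v3: (5,-2.5) → rotate → (-5.38408,-1.50387) → ×s → (-9.82596,-2.74457) → (-9.83,-2.74)
v4: (1,1) → rotate → (-0.06980,-1.41249) → ×s → (-0.12738,-2.57779) → (-0.13,-2.58)
v5: (-2.5,2) → rotate → (3.19555,0.19608) → ×s → (5.83188,0.35784) → (5.83,0.36)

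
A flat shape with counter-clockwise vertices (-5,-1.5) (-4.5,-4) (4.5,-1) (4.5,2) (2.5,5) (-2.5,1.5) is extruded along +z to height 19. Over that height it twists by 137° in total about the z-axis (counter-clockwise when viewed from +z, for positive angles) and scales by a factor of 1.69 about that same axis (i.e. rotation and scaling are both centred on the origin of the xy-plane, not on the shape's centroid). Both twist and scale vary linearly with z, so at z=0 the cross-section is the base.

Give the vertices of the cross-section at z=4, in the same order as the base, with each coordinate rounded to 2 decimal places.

Cross-section at z=4: (-4.19,-4.27) (-2.30,-6.50) (5.07,1.48) (3.41,4.49) (-0.25,6.40) (-3.34,0.12)

t = z/height = 4/19 = 0.210526
s = 1 + (scale-1)·z/height = 1 + (1.69-1)·4/19 = 1.145263
θ = twist·z/height = 137°·4/19 = 28.8421° = 0.503390 rad
cos θ = 0.875952, sin θ = 0.482398 (intermediates below are computed at full precision and shown rounded to 5 d.p.)
v1: (-5,-1.5) → rotate → (-3.65617,-3.72592) → ×s → (-4.18727,-4.26715) → (-4.19,-4.27)
v2: (-4.5,-4) → rotate → (-2.01220,-5.67460) → ×s → (-2.30449,-6.49891) → (-2.30,-6.50)
v3: (4.5,-1) → rotate → (4.42418,1.29484) → ×s → (5.06685,1.48293) → (5.07,1.48)
v4: (4.5,2) → rotate → (2.97699,3.92269) → ×s → (3.40944,4.49252) → (3.41,4.49)
v5: (2.5,5) → rotate → (-0.22211,5.58576) → ×s → (-0.25437,6.39716) → (-0.25,6.40)
v6: (-2.5,1.5) → rotate → (-2.91348,0.10793) → ×s → (-3.33670,0.12361) → (-3.34,0.12)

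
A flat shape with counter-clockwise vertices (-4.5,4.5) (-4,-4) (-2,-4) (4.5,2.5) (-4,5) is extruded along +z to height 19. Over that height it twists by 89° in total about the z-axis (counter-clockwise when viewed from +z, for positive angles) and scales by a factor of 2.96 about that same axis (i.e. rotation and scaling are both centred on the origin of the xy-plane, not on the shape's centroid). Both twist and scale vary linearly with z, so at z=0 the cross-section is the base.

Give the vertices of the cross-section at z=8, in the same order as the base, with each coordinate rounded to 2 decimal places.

t = z/height = 8/19 = 0.421053
s = 1 + (scale-1)·z/height = 1 + (2.96-1)·8/19 = 1.825263
θ = twist·z/height = 89°·8/19 = 37.4737° = 0.654039 rad
cos θ = 0.793633, sin θ = 0.608397 (intermediates below are computed at full precision and shown rounded to 5 d.p.)
v1: (-4.5,4.5) → rotate → (-6.30913,0.83356) → ×s → (-11.51583,1.52147) → (-11.52,1.52)
v2: (-4,-4) → rotate → (-0.74094,-5.60812) → ×s → (-1.35242,-10.23629) → (-1.35,-10.24)
v3: (-2,-4) → rotate → (0.84632,-4.39133) → ×s → (1.54476,-8.01532) → (1.54,-8.02)
v4: (4.5,2.5) → rotate → (2.05036,4.72187) → ×s → (3.74244,8.61865) → (3.74,8.62)
v5: (-4,5) → rotate → (-6.21652,1.53458) → ×s → (-11.34678,2.80101) → (-11.35,2.80)

Cross-section at z=8: (-11.52,1.52) (-1.35,-10.24) (1.54,-8.02) (3.74,8.62) (-11.35,2.80)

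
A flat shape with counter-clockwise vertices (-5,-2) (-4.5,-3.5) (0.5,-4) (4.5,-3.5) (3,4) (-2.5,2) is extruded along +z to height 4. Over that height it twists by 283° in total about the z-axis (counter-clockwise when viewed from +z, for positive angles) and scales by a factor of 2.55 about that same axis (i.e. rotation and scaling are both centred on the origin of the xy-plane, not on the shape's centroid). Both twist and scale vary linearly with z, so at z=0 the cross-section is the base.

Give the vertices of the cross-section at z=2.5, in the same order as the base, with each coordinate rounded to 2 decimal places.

Cross-section at z=2.5: (10.04,3.40) (9.22,6.40) (-0.55,7.92) (-8.47,7.36) (-6.33,-7.54) (4.70,-4.20)

t = z/height = 2.5/4 = 0.625
s = 1 + (scale-1)·z/height = 1 + (2.55-1)·2.5/4 = 1.968750
θ = twist·z/height = 283°·2.5/4 = 176.8750° = 3.087051 rad
cos θ = -0.998513, sin θ = 0.054515 (intermediates below are computed at full precision and shown rounded to 5 d.p.)
v1: (-5,-2) → rotate → (5.10159,1.72445) → ×s → (10.04376,3.39502) → (10.04,3.40)
v2: (-4.5,-3.5) → rotate → (4.68411,3.24948) → ×s → (9.22184,6.39741) → (9.22,6.40)
v3: (0.5,-4) → rotate → (-0.28120,4.02131) → ×s → (-0.55361,7.91695) → (-0.55,7.92)
v4: (4.5,-3.5) → rotate → (-4.30251,3.74011) → ×s → (-8.47056,7.36334) → (-8.47,7.36)
v5: (3,4) → rotate → (-3.21360,-3.83051) → ×s → (-6.32677,-7.54131) → (-6.33,-7.54)
v6: (-2.5,2) → rotate → (2.38725,-2.13331) → ×s → (4.69991,-4.19996) → (4.70,-4.20)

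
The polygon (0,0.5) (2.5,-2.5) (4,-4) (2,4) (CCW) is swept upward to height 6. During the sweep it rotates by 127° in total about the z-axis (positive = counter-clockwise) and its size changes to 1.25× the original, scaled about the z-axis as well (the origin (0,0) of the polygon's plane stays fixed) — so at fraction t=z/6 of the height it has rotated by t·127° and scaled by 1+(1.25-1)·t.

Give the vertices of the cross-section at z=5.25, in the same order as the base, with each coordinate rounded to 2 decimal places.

Cross-section at z=5.25: (-0.57,-0.22) (1.74,3.94) (2.79,6.30) (-5.43,0.52)

t = z/height = 5.25/6 = 0.875
s = 1 + (scale-1)·z/height = 1 + (1.25-1)·5.25/6 = 1.218750
θ = twist·z/height = 127°·5.25/6 = 111.1250° = 1.939497 rad
cos θ = -0.360404, sin θ = 0.932796 (intermediates below are computed at full precision and shown rounded to 5 d.p.)
v1: (0,0.5) → rotate → (-0.46640,-0.18020) → ×s → (-0.56842,-0.21962) → (-0.57,-0.22)
v2: (2.5,-2.5) → rotate → (1.43098,3.23300) → ×s → (1.74401,3.94022) → (1.74,3.94)
v3: (4,-4) → rotate → (2.28957,5.17280) → ×s → (2.79041,6.30435) → (2.79,6.30)
v4: (2,4) → rotate → (-4.45199,0.42398) → ×s → (-5.42587,0.51672) → (-5.43,0.52)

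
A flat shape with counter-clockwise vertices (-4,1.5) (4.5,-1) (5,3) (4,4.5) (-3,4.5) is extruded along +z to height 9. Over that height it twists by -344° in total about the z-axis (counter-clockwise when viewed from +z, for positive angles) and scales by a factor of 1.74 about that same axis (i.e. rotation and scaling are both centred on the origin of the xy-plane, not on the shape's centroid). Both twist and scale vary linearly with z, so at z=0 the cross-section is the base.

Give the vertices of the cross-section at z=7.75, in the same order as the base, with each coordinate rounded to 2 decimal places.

Cross-section at z=7.75: (-5.10,-4.79) (4.72,5.89) (-0.79,9.51) (-3.72,9.13) (-8.78,-1.15)

t = z/height = 7.75/9 = 0.861111
s = 1 + (scale-1)·z/height = 1 + (1.74-1)·7.75/9 = 1.637222
θ = twist·z/height = -344°·7.75/9 = -296.2222° = -5.170053 rad
cos θ = 0.441854, sin θ = 0.897087 (intermediates below are computed at full precision and shown rounded to 5 d.p.)
v1: (-4,1.5) → rotate → (-3.11305,-2.92557) → ×s → (-5.09675,-4.78980) → (-5.10,-4.79)
v2: (4.5,-1) → rotate → (2.88543,3.59504) → ×s → (4.72409,5.88588) → (4.72,5.89)
v3: (5,3) → rotate → (-0.48199,5.81100) → ×s → (-0.78913,9.51389) → (-0.79,9.51)
v4: (4,4.5) → rotate → (-2.26948,5.57669) → ×s → (-3.71564,9.13028) → (-3.72,9.13)
v5: (-3,4.5) → rotate → (-5.36245,-0.70292) → ×s → (-8.77953,-1.15083) → (-8.78,-1.15)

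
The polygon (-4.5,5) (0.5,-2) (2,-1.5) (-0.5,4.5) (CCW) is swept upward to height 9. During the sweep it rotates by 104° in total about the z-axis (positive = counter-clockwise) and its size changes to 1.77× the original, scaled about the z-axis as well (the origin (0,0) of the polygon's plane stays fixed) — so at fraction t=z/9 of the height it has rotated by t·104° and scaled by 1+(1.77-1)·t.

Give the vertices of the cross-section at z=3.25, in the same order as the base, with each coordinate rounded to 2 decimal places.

t = z/height = 3.25/9 = 0.361111
s = 1 + (scale-1)·z/height = 1 + (1.77-1)·3.25/9 = 1.278056
θ = twist·z/height = 104°·3.25/9 = 37.5556° = 0.655468 rad
cos θ = 0.792763, sin θ = 0.609530 (intermediates below are computed at full precision and shown rounded to 5 d.p.)
v1: (-4.5,5) → rotate → (-6.61508,1.22093) → ×s → (-8.45445,1.56041) → (-8.45,1.56)
v2: (0.5,-2) → rotate → (1.61544,-1.28076) → ×s → (2.06462,-1.63688) → (2.06,-1.64)
v3: (2,-1.5) → rotate → (2.49982,0.02992) → ×s → (3.19491,0.03824) → (3.19,0.04)
v4: (-0.5,4.5) → rotate → (-3.13927,3.26267) → ×s → (-4.01216,4.16987) → (-4.01,4.17)

Cross-section at z=3.25: (-8.45,1.56) (2.06,-1.64) (3.19,0.04) (-4.01,4.17)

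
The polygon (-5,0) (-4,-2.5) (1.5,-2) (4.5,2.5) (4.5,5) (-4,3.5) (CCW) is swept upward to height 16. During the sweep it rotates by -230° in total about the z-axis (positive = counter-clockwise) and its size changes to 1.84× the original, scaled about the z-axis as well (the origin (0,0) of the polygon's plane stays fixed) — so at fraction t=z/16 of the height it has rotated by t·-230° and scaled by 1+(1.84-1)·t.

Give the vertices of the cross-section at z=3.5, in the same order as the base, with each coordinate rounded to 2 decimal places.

t = z/height = 3.5/16 = 0.21875
s = 1 + (scale-1)·z/height = 1 + (1.84-1)·3.5/16 = 1.183750
θ = twist·z/height = -230°·3.5/16 = -50.3125° = -0.878119 rad
cos θ = 0.638600, sin θ = -0.769539 (intermediates below are computed at full precision and shown rounded to 5 d.p.)
v1: (-5,0) → rotate → (-3.19300,3.84769) → ×s → (-3.77971,4.55471) → (-3.78,4.55)
v2: (-4,-2.5) → rotate → (-4.47825,1.48166) → ×s → (-5.30112,1.75391) → (-5.30,1.75)
v3: (1.5,-2) → rotate → (-0.58118,-2.43151) → ×s → (-0.68797,-2.87830) → (-0.69,-2.88)
v4: (4.5,2.5) → rotate → (4.79755,-1.86643) → ×s → (5.67910,-2.20938) → (5.68,-2.21)
v5: (4.5,5) → rotate → (6.72139,-0.26993) → ×s → (7.95645,-0.31952) → (7.96,-0.32)
v6: (-4,3.5) → rotate → (0.13899,5.31326) → ×s → (0.16453,6.28957) → (0.16,6.29)

Cross-section at z=3.5: (-3.78,4.55) (-5.30,1.75) (-0.69,-2.88) (5.68,-2.21) (7.96,-0.32) (0.16,6.29)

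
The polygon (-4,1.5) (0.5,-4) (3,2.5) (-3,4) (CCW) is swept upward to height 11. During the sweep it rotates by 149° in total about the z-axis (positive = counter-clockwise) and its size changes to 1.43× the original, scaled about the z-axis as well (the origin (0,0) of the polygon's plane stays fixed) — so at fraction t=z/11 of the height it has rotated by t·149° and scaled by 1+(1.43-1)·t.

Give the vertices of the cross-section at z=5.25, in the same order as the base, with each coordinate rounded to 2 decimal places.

t = z/height = 5.25/11 = 0.477273
s = 1 + (scale-1)·z/height = 1 + (1.43-1)·5.25/11 = 1.205227
θ = twist·z/height = 149°·5.25/11 = 71.1136° = 1.241167 rad
cos θ = 0.323692, sin θ = 0.946162 (intermediates below are computed at full precision and shown rounded to 5 d.p.)
v1: (-4,1.5) → rotate → (-2.71401,-3.29911) → ×s → (-3.27100,-3.97618) → (-3.27,-3.98)
v2: (0.5,-4) → rotate → (3.94650,-0.82169) → ×s → (4.75642,-0.99032) → (4.76,-0.99)
v3: (3,2.5) → rotate → (-1.39433,3.64772) → ×s → (-1.68048,4.39633) → (-1.68,4.40)
v4: (-3,4) → rotate → (-4.75573,-1.54372) → ×s → (-5.73173,-1.86053) → (-5.73,-1.86)

Cross-section at z=5.25: (-3.27,-3.98) (4.76,-0.99) (-1.68,4.40) (-5.73,-1.86)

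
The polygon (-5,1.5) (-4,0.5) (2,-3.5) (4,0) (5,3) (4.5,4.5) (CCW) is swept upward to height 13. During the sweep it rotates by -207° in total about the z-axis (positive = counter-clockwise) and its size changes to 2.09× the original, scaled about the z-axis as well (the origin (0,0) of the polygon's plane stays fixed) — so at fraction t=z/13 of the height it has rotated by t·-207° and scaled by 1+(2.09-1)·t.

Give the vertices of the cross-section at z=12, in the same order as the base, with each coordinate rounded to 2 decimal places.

Cross-section at z=12: (9.27,-4.88) (7.68,-2.53) (-2.59,7.66) (-7.88,1.54) (-11.00,-3.98) (-10.59,-7.13)

t = z/height = 12/13 = 0.923077
s = 1 + (scale-1)·z/height = 1 + (2.09-1)·12/13 = 2.006154
θ = twist·z/height = -207°·12/13 = -191.0769° = -3.334921 rad
cos θ = -0.981370, sin θ = 0.192127 (intermediates below are computed at full precision and shown rounded to 5 d.p.)
v1: (-5,1.5) → rotate → (4.61866,-2.43269) → ×s → (9.26574,-4.88035) → (9.27,-4.88)
v2: (-4,0.5) → rotate → (3.82942,-1.25919) → ×s → (7.68240,-2.52613) → (7.68,-2.53)
v3: (2,-3.5) → rotate → (-1.29030,3.81905) → ×s → (-2.58853,7.66160) → (-2.59,7.66)
v4: (4,0) → rotate → (-3.92548,0.76851) → ×s → (-7.87512,1.54174) → (-7.88,1.54)
v5: (5,3) → rotate → (-5.48323,-1.98348) → ×s → (-11.00020,-3.97916) → (-11.00,-3.98)
v6: (4.5,4.5) → rotate → (-5.28074,-3.55160) → ×s → (-10.59397,-7.12505) → (-10.59,-7.13)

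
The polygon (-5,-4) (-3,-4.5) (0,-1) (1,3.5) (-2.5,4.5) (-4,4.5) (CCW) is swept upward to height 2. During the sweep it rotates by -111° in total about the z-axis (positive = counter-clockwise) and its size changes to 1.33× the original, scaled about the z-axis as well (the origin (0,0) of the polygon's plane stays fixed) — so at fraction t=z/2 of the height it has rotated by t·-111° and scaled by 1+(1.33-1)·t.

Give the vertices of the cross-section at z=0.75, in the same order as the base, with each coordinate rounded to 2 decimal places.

t = z/height = 0.75/2 = 0.375
s = 1 + (scale-1)·z/height = 1 + (1.33-1)·0.75/2 = 1.123750
θ = twist·z/height = -111°·0.75/2 = -41.6250° = -0.726493 rad
cos θ = 0.747508, sin θ = -0.664252 (intermediates below are computed at full precision and shown rounded to 5 d.p.)
v1: (-5,-4) → rotate → (-6.39455,0.33123) → ×s → (-7.18588,0.37222) → (-7.19,0.37)
v2: (-3,-4.5) → rotate → (-5.23166,-1.37103) → ×s → (-5.87908,-1.54070) → (-5.88,-1.54)
v3: (0,-1) → rotate → (-0.66425,-0.74751) → ×s → (-0.74645,-0.84001) → (-0.75,-0.84)
v4: (1,3.5) → rotate → (3.07239,1.95203) → ×s → (3.45260,2.19359) → (3.45,2.19)
v5: (-2.5,4.5) → rotate → (1.12037,5.02442) → ×s → (1.25901,5.64619) → (1.26,5.65)
v6: (-4,4.5) → rotate → (-0.00090,6.02080) → ×s → (-0.00101,6.76587) → (0.00,6.77)

Cross-section at z=0.75: (-7.19,0.37) (-5.88,-1.54) (-0.75,-0.84) (3.45,2.19) (1.26,5.65) (0.00,6.77)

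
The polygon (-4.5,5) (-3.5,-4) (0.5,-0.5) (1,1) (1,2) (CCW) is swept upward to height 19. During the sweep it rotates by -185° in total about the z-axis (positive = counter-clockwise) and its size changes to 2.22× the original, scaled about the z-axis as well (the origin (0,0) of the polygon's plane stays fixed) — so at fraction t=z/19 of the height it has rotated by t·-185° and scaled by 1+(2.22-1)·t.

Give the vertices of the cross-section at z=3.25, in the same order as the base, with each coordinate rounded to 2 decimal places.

t = z/height = 3.25/19 = 0.171053
s = 1 + (scale-1)·z/height = 1 + (2.22-1)·3.25/19 = 1.208684
θ = twist·z/height = -185°·3.25/19 = -31.6447° = -0.552305 rad
cos θ = 0.851318, sin θ = -0.524651 (intermediates below are computed at full precision and shown rounded to 5 d.p.)
v1: (-4.5,5) → rotate → (-1.20768,6.61752) → ×s → (-1.45970,7.99849) → (-1.46,8.00)
v2: (-3.5,-4) → rotate → (-5.07821,-1.56899) → ×s → (-6.13796,-1.89642) → (-6.14,-1.90)
v3: (0.5,-0.5) → rotate → (0.16333,-0.68798) → ×s → (0.19742,-0.83156) → (0.20,-0.83)
v4: (1,1) → rotate → (1.37597,0.32667) → ×s → (1.66311,0.39484) → (1.66,0.39)
v5: (1,2) → rotate → (1.90062,1.17798) → ×s → (2.29725,1.42381) → (2.30,1.42)

Cross-section at z=3.25: (-1.46,8.00) (-6.14,-1.90) (0.20,-0.83) (1.66,0.39) (2.30,1.42)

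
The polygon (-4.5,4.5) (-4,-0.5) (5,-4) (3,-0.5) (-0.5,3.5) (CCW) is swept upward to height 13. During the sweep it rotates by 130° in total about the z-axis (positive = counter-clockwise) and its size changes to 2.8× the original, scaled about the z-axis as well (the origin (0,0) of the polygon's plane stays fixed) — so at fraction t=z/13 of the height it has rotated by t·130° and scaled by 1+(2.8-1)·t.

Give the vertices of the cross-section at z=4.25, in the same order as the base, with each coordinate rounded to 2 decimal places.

Cross-section at z=4.25: (-10.10,0.44) (-4.15,-4.88) (10.15,0.68) (4.05,2.63) (-4.34,3.56)

t = z/height = 4.25/13 = 0.326923
s = 1 + (scale-1)·z/height = 1 + (2.8-1)·4.25/13 = 1.588462
θ = twist·z/height = 130°·4.25/13 = 42.5000° = 0.741765 rad
cos θ = 0.737277, sin θ = 0.675590 (intermediates below are computed at full precision and shown rounded to 5 d.p.)
v1: (-4.5,4.5) → rotate → (-6.35790,0.27759) → ×s → (-10.09929,0.44094) → (-10.10,0.44)
v2: (-4,-0.5) → rotate → (-2.61131,-3.07100) → ×s → (-4.14797,-4.87816) → (-4.15,-4.88)
v3: (5,-4) → rotate → (6.38875,0.42884) → ×s → (10.14828,0.68120) → (10.15,0.68)
v4: (3,-0.5) → rotate → (2.54963,1.65813) → ×s → (4.04998,2.63388) → (4.05,2.63)
v5: (-0.5,3.5) → rotate → (-2.73320,2.24268) → ×s → (-4.34159,3.56240) → (-4.34,3.56)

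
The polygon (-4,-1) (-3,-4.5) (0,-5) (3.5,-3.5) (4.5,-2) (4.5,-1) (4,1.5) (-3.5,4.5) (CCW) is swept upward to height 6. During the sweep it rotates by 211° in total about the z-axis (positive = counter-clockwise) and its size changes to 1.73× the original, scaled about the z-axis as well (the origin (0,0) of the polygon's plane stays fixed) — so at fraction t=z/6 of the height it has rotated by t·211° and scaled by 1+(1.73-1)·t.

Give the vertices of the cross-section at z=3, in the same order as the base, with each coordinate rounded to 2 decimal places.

t = z/height = 3/6 = 0.5
s = 1 + (scale-1)·z/height = 1 + (1.73-1)·3/6 = 1.365000
θ = twist·z/height = 211°·3/6 = 105.5000° = 1.841322 rad
cos θ = -0.267238, sin θ = 0.963630 (intermediates below are computed at full precision and shown rounded to 5 d.p.)
v1: (-4,-1) → rotate → (2.03258,-3.58728) → ×s → (2.77448,-4.89664) → (2.77,-4.90)
v2: (-3,-4.5) → rotate → (5.13805,-1.68832) → ×s → (7.01344,-2.30455) → (7.01,-2.30)
v3: (0,-5) → rotate → (4.81815,1.33619) → ×s → (6.57678,1.82390) → (6.58,1.82)
v4: (3.5,-3.5) → rotate → (2.43737,4.30804) → ×s → (3.32701,5.88048) → (3.33,5.88)
v5: (4.5,-2) → rotate → (0.72469,4.87081) → ×s → (0.98920,6.64866) → (0.99,6.65)
v6: (4.5,-1) → rotate → (-0.23894,4.60358) → ×s → (-0.32616,6.28388) → (-0.33,6.28)
v7: (4,1.5) → rotate → (-2.51440,3.45366) → ×s → (-3.43215,4.71425) → (-3.43,4.71)
v8: (-3.5,4.5) → rotate → (-3.40100,-4.57528) → ×s → (-4.64237,-6.24526) → (-4.64,-6.25)

Cross-section at z=3: (2.77,-4.90) (7.01,-2.30) (6.58,1.82) (3.33,5.88) (0.99,6.65) (-0.33,6.28) (-3.43,4.71) (-4.64,-6.25)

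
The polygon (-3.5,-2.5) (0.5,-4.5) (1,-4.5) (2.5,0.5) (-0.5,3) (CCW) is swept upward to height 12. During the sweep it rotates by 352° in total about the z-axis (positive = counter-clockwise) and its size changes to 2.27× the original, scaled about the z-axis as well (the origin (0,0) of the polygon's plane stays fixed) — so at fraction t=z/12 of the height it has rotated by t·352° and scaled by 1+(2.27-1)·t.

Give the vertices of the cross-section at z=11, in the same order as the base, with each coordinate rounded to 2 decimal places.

Cross-section at z=11: (-9.30,0.29) (-5.05,-8.40) (-4.19,-9.06) (4.96,-2.42) (3.08,5.82)

t = z/height = 11/12 = 0.916667
s = 1 + (scale-1)·z/height = 1 + (2.27-1)·11/12 = 2.164167
θ = twist·z/height = 352°·11/12 = 322.6667° = 5.631596 rad
cos θ = 0.795121, sin θ = -0.606451 (intermediates below are computed at full precision and shown rounded to 5 d.p.)
v1: (-3.5,-2.5) → rotate → (-4.29905,0.13478) → ×s → (-9.30386,0.29168) → (-9.30,0.29)
v2: (0.5,-4.5) → rotate → (-2.33147,-3.88127) → ×s → (-5.04569,-8.39971) → (-5.05,-8.40)
v3: (1,-4.5) → rotate → (-1.93391,-4.18449) → ×s → (-4.18530,-9.05594) → (-4.19,-9.06)
v4: (2.5,0.5) → rotate → (2.29103,-1.11857) → ×s → (4.95817,-2.42077) → (4.96,-2.42)
v5: (-0.5,3) → rotate → (1.42179,2.68859) → ×s → (3.07700,5.81855) → (3.08,5.82)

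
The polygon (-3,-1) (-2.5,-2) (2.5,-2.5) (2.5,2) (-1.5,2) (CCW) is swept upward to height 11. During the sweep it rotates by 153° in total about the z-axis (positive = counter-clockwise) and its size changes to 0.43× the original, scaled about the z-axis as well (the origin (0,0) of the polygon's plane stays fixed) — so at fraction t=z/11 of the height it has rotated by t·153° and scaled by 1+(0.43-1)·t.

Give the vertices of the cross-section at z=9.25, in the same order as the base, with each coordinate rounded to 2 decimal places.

Cross-section at z=9.25: (1.38,-0.89) (1.63,-0.37) (0.20,1.83) (-1.63,0.37) (-0.33,-1.26)

t = z/height = 9.25/11 = 0.840909
s = 1 + (scale-1)·z/height = 1 + (0.43-1)·9.25/11 = 0.520682
θ = twist·z/height = 153°·9.25/11 = 128.6591° = 2.245525 rad
cos θ = -0.624685, sin θ = 0.780877 (intermediates below are computed at full precision and shown rounded to 5 d.p.)
v1: (-3,-1) → rotate → (2.65493,-1.71794) → ×s → (1.38238,-0.89450) → (1.38,-0.89)
v2: (-2.5,-2) → rotate → (3.12347,-0.70282) → ×s → (1.62633,-0.36595) → (1.63,-0.37)
v3: (2.5,-2.5) → rotate → (0.39048,3.51390) → ×s → (0.20332,1.82963) → (0.20,1.83)
v4: (2.5,2) → rotate → (-3.12347,0.70282) → ×s → (-1.62633,0.36595) → (-1.63,0.37)
v5: (-1.5,2) → rotate → (-0.62473,-2.42069) → ×s → (-0.32528,-1.26041) → (-0.33,-1.26)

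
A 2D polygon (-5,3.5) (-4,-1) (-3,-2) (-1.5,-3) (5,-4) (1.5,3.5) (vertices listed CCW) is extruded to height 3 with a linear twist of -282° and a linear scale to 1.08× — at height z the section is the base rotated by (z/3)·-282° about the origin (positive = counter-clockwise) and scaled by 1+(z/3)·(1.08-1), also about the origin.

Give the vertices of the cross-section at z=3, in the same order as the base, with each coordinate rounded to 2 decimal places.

t = z/height = 3/3 = 1
s = 1 + (scale-1)·z/height = 1 + (1.08-1)·3/3 = 1.080000
θ = twist·z/height = -282°·3/3 = -282.0000° = -4.921828 rad
cos θ = 0.207912, sin θ = 0.978148 (intermediates below are computed at full precision and shown rounded to 5 d.p.)
v1: (-5,3.5) → rotate → (-4.46308,-4.16305) → ×s → (-4.82012,-4.49609) → (-4.82,-4.50)
v2: (-4,-1) → rotate → (0.14650,-4.12050) → ×s → (0.15822,-4.45014) → (0.16,-4.45)
v3: (-3,-2) → rotate → (1.33256,-3.35027) → ×s → (1.43916,-3.61829) → (1.44,-3.62)
v4: (-1.5,-3) → rotate → (2.62258,-2.09096) → ×s → (2.83238,-2.25823) → (2.83,-2.26)
v5: (5,-4) → rotate → (4.95215,4.05909) → ×s → (5.34832,4.38382) → (5.35,4.38)
v6: (1.5,3.5) → rotate → (-3.11165,2.19491) → ×s → (-3.36058,2.37051) → (-3.36,2.37)

Cross-section at z=3: (-4.82,-4.50) (0.16,-4.45) (1.44,-3.62) (2.83,-2.26) (5.35,4.38) (-3.36,2.37)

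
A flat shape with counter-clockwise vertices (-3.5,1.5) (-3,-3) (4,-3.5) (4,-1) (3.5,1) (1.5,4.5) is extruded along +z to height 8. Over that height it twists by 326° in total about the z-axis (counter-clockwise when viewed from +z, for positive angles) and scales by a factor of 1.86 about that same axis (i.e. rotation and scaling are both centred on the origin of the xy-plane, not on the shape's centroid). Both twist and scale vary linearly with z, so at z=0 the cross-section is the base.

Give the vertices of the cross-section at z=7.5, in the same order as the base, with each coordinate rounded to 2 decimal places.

Cross-section at z=7.5: (-1.48,6.72) (-7.56,1.25) (-0.93,-9.56) (2.74,-6.92) (5.15,-4.09) (8.19,2.53)

t = z/height = 7.5/8 = 0.9375
s = 1 + (scale-1)·z/height = 1 + (1.86-1)·7.5/8 = 1.806250
θ = twist·z/height = 326°·7.5/8 = 305.6250° = 5.334163 rad
cos θ = 0.582478, sin θ = -0.812847 (intermediates below are computed at full precision and shown rounded to 5 d.p.)
v1: (-3.5,1.5) → rotate → (-0.81940,3.71868) → ×s → (-1.48004,6.71687) → (-1.48,6.72)
v2: (-3,-3) → rotate → (-4.18597,0.69111) → ×s → (-7.56091,1.24831) → (-7.56,1.25)
v3: (4,-3.5) → rotate → (-0.51505,-5.29006) → ×s → (-0.93031,-9.55517) → (-0.93,-9.56)
v4: (4,-1) → rotate → (1.51706,-3.83386) → ×s → (2.74020,-6.92492) → (2.74,-6.92)
v5: (3.5,1) → rotate → (2.85152,-2.26249) → ×s → (5.15056,-4.08661) → (5.15,-4.09)
v6: (1.5,4.5) → rotate → (4.53153,1.40188) → ×s → (8.18507,2.53215) → (8.19,2.53)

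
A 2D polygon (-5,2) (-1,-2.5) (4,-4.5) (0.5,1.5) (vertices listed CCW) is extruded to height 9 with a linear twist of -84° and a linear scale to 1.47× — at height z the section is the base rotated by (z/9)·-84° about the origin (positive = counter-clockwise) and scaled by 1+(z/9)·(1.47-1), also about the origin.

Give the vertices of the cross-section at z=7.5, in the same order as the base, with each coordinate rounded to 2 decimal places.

Cross-section at z=7.5: (0.24,7.49) (-3.75,0.12) (-3.98,-7.37) (2.20,0.06)

t = z/height = 7.5/9 = 0.833333
s = 1 + (scale-1)·z/height = 1 + (1.47-1)·7.5/9 = 1.391667
θ = twist·z/height = -84°·7.5/9 = -70.0000° = -1.221730 rad
cos θ = 0.342020, sin θ = -0.939693 (intermediates below are computed at full precision and shown rounded to 5 d.p.)
v1: (-5,2) → rotate → (0.16928,5.38250) → ×s → (0.23559,7.49065) → (0.24,7.49)
v2: (-1,-2.5) → rotate → (-2.69125,0.08464) → ×s → (-3.74533,0.11779) → (-3.75,0.12)
v3: (4,-4.5) → rotate → (-2.86054,-5.29786) → ×s → (-3.98091,-7.37286) → (-3.98,-7.37)
v4: (0.5,1.5) → rotate → (1.58055,0.04318) → ×s → (2.19960,0.06010) → (2.20,0.06)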